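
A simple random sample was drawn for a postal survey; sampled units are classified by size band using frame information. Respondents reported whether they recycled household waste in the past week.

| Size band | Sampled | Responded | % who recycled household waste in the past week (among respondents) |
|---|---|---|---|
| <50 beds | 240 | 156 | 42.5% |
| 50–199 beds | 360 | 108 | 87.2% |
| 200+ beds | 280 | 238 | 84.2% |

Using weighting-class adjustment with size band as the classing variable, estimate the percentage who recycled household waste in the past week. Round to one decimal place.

Class response rates: <50 beds 156/240 = 65%, 50–199 beds 108/360 = 30%, 200+ beds 238/280 = 85%.
Each respondent's weight = sampled/responded in their class; summing within a class gives n_sampled, so:
  <50 beds: 240 × 42.5 = 10,200
  50–199 beds: 360 × 87.2 = 31,392
  200+ beds: 280 × 84.2 = 23,576
Adjusted estimate = 65,168 / 880 = 74.0545 → 74.1%.

74.1%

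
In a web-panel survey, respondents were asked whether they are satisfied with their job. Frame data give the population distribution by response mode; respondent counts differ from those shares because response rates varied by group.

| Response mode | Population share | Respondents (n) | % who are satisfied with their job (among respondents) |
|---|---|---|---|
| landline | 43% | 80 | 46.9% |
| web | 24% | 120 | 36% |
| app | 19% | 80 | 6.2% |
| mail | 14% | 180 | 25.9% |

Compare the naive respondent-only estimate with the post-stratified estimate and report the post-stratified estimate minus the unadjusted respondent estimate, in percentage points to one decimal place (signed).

+4.9 percentage points

Naive respondent-only estimate (weights = respondent counts):
  (80/460)×46.9 + (120/460)×36 + (80/460)×6.2 + (180/460)×25.9 = 28.7609%
Reweighting by population response mode shares:
  0.43×46.9 + 0.24×36 + 0.19×6.2 + 0.14×25.9 = 33.611%
Difference = 33.611 − 28.7609 = 4.8501 pp.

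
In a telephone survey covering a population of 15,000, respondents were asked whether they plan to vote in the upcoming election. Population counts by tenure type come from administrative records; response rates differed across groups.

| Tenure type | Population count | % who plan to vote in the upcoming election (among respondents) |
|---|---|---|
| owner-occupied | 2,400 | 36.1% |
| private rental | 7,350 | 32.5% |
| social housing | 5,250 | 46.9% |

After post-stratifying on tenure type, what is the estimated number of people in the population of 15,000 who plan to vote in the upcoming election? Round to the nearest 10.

Estimated count per cell = population count × respondent percentage:
  owner-occupied: 2,400 × 36.1% = 866.4
  private rental: 7,350 × 32.5% = 2388.75
  social housing: 5,250 × 46.9% = 2462.25
Estimated total = 5717.4 → 5,720.

5,720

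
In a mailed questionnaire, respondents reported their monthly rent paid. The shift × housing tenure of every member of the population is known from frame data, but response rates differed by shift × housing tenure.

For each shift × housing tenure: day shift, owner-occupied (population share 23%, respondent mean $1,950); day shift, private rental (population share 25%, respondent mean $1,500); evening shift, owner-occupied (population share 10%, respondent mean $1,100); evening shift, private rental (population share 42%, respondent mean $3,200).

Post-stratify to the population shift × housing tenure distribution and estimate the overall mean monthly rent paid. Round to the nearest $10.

Each cell contributes population-share × respondent value:
  day shift, owner-occupied: 0.23 × 1950 = 448.5
  day shift, private rental: 0.25 × 1500 = 375
  evening shift, owner-occupied: 0.1 × 1100 = 110
  evening shift, private rental: 0.42 × 3200 = 1344
Post-stratified estimate = 2277.5 → $2,280.

$2,280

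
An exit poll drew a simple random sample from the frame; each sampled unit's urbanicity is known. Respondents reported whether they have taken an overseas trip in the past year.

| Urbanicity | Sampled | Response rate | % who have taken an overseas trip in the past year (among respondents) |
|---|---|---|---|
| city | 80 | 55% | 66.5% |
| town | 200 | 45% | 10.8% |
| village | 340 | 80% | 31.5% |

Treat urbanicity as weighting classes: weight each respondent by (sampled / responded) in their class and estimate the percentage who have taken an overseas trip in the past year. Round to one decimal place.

Weighting each respondent by the inverse class response rate inflates each class back to its sampled size, so the class weight is n_sampled:
  city: 80 × 66.5 = 5320
  town: 200 × 10.8 = 2160
  village: 340 × 31.5 = 10,710
Adjusted estimate = 18,190 / 620 = 29.3387 → 29.3%.

29.3%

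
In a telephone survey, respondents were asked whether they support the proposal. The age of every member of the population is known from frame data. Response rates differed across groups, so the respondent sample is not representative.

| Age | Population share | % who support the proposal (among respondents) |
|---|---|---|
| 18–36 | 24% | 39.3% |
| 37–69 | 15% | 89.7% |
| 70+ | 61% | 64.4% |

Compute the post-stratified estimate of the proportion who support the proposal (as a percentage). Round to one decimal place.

62.2%

Post-stratification weights by population share, not respondent share:
  18–36: 0.24 × 39.3 = 9.432
  37–69: 0.15 × 89.7 = 13.455
  70+: 0.61 × 64.4 = 39.284
Post-stratified estimate = 62.171 → 62.2%.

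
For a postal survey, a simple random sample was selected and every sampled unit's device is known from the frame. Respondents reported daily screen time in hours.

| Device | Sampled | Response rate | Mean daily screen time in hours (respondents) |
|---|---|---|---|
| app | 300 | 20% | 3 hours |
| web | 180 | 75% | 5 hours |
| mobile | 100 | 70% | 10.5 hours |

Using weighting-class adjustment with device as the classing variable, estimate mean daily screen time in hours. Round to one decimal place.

4.9

Weighting each respondent by the inverse class response rate inflates each class back to its sampled size, so the class weight is n_sampled:
  app: 300 × 3 = 900
  web: 180 × 5 = 900
  mobile: 100 × 10.5 = 1050
Adjusted estimate = 2850 / 580 = 4.91379 → 4.9.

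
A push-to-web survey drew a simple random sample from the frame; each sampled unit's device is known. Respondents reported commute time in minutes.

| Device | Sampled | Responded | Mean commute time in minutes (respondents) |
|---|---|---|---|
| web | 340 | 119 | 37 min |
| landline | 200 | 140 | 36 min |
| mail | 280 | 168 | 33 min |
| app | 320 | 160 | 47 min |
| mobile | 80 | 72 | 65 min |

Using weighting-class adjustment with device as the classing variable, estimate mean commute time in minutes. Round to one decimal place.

Response rates by class: web 119/340 = 35%, landline 140/200 = 70%, mail 168/280 = 60%, app 160/320 = 50%, mobile 72/80 = 90%.
Each respondent's weight = sampled/responded in their class; summing within a class gives n_sampled, so:
  web: 340 × 37 = 12,580
  landline: 200 × 36 = 7200
  mail: 280 × 33 = 9240
  app: 320 × 47 = 15,040
  mobile: 80 × 65 = 5200
Adjusted estimate = 49,260 / 1,220 = 40.377 → 40.4.

40.4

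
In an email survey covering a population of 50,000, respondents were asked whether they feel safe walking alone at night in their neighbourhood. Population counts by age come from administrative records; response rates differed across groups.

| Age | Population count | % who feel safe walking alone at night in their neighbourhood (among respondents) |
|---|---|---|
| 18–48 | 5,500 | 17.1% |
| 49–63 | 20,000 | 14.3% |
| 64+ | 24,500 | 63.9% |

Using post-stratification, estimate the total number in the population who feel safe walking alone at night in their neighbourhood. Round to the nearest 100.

19,500

Estimated count per cell = population count × respondent percentage:
  18–48: 5,500 × 17.1% = 940.5
  49–63: 20,000 × 14.3% = 2860
  64+: 24,500 × 63.9% = 15655.5
Estimated total = 19,456 → 19,500.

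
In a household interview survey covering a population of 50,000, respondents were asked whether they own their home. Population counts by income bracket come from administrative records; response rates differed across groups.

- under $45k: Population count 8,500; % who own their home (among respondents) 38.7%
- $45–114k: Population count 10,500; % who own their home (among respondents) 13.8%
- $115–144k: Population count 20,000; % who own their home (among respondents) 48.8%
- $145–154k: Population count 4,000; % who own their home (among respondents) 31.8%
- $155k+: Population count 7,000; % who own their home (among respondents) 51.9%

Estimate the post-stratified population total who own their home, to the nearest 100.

19,400

Estimated count per cell = population count × respondent percentage:
  under $45k: 8,500 × 38.7% = 3289.5
  $45–114k: 10,500 × 13.8% = 1449
  $115–144k: 20,000 × 48.8% = 9760
  $145–154k: 4,000 × 31.8% = 1272
  $155k+: 7,000 × 51.9% = 3633
Estimated total = 19403.5 → 19,400.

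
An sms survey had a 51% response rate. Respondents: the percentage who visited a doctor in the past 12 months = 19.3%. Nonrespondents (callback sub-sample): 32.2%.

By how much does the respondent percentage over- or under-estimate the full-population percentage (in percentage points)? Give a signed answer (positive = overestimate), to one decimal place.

-6.3 percentage points

Nonresponse fraction = 1 − 0.51 = 0.49.
Bias = (nonresponse fraction) × (respondent percentage − nonrespondent percentage)
     = 0.49 × (19.3 − 32.2) = 0.49 × -12.9 = -6.321.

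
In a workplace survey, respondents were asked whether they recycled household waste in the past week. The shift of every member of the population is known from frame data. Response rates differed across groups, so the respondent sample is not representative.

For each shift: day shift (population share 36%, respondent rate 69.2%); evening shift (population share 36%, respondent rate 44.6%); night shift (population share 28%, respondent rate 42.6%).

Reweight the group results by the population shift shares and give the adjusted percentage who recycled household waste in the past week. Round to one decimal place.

Reweight to the known shift distribution:
  day shift: 0.36 × 69.2 = 24.912
  evening shift: 0.36 × 44.6 = 16.056
  night shift: 0.28 × 42.6 = 11.928
Post-stratified estimate = 52.896 → 52.9%.

52.9%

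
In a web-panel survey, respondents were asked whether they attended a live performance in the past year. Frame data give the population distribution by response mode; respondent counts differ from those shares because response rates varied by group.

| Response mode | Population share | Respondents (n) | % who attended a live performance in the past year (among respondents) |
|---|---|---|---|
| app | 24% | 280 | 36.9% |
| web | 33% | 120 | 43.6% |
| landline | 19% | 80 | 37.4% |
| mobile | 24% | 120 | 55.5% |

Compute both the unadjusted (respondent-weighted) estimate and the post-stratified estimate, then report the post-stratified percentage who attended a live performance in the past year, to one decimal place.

Naive respondent-only estimate (weights = respondent counts):
  (280/600)×36.9 + (120/600)×43.6 + (80/600)×37.4 + (120/600)×55.5 = 42.0267%
Reweighting by population response mode shares:
  0.24×36.9 + 0.33×43.6 + 0.19×37.4 + 0.24×55.5 = 43.67%

43.7%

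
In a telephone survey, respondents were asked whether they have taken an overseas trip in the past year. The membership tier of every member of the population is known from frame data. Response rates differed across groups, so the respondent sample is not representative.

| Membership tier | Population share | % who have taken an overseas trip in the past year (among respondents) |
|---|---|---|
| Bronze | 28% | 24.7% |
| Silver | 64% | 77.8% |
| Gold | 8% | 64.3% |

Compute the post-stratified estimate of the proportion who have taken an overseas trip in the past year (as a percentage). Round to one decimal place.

Reweight to the known membership tier distribution:
  Bronze: 0.28 × 24.7 = 6.916
  Silver: 0.64 × 77.8 = 49.792
  Gold: 0.08 × 64.3 = 5.144
Post-stratified estimate = 61.852 → 61.9%.

61.9%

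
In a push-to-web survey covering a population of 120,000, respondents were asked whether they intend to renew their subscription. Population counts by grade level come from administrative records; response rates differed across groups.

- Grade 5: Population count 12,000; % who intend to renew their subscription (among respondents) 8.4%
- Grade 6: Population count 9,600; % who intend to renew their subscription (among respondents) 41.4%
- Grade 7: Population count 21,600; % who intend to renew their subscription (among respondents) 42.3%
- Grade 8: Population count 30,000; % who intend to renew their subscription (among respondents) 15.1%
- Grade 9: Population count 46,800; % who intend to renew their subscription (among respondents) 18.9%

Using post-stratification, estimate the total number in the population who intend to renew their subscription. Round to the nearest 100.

27,500

Apply each group's respondent rate to its population count:
  Grade 5: 12,000 × 8.4% = 1008
  Grade 6: 9,600 × 41.4% = 3974.4
  Grade 7: 21,600 × 42.3% = 9136.8
  Grade 8: 30,000 × 15.1% = 4530
  Grade 9: 46,800 × 18.9% = 8845.2
Estimated total = 27494.4 → 27,500.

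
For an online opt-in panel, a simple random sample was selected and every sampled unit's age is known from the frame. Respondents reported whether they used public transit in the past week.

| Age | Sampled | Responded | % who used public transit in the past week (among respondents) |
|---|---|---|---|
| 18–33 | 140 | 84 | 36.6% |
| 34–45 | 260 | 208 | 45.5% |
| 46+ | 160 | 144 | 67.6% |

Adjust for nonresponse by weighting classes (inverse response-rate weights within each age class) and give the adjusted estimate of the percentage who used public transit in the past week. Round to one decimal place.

Class response rates: 18–33 84/140 = 60%, 34–45 208/260 = 80%, 46+ 144/160 = 90%.
Inverse-response-rate weighting restores each class to its sampled count, so class totals weight by n_sampled:
  18–33: 140 × 36.6 = 5124
  34–45: 260 × 45.5 = 11,830
  46+: 160 × 67.6 = 10,816
Adjusted estimate = 27,770 / 560 = 49.5893 → 49.6%.

49.6%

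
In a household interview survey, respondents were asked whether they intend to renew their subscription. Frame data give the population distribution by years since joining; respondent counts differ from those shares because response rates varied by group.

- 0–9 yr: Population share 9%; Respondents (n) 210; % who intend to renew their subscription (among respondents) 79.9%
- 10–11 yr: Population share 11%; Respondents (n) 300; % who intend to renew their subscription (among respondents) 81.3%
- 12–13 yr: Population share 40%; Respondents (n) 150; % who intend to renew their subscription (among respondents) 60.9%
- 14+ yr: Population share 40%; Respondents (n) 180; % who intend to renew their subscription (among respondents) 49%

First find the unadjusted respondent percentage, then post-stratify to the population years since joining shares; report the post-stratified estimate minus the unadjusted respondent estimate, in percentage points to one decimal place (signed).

Without adjustment, the pooled respondent share is:
  (210/840)×79.9 + (300/840)×81.3 + (150/840)×60.9 + (180/840)×49 = 70.3857%
Post-stratified estimate weights by population shares:
  0.09×79.9 + 0.11×81.3 + 0.4×60.9 + 0.4×49 = 60.094%
Difference = 60.094 − 70.3857 = -10.2917 pp.

-10.3 percentage points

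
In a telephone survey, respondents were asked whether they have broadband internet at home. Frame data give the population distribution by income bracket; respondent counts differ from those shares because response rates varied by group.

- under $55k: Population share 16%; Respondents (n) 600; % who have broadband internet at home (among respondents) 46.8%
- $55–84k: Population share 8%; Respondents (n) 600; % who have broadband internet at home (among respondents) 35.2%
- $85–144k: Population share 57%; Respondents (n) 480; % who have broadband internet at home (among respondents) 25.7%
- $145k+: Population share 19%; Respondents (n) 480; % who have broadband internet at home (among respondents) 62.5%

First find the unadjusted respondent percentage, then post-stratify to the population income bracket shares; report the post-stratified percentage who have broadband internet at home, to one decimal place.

36.8%

Naive respondent-only estimate (weights = respondent counts):
  (600/2160)×46.8 + (600/2160)×35.2 + (480/2160)×25.7 + (480/2160)×62.5 = 42.3778%
Reweighting by population income bracket shares:
  0.16×46.8 + 0.08×35.2 + 0.57×25.7 + 0.19×62.5 = 36.828%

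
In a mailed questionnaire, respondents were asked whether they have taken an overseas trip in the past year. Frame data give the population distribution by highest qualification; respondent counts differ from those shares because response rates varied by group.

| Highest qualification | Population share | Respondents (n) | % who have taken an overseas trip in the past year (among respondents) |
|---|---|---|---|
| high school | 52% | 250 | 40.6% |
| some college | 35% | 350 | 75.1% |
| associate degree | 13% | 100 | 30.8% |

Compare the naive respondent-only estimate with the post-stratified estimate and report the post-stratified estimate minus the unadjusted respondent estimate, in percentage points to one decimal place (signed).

Without adjustment, the pooled respondent share is:
  (250/700)×40.6 + (350/700)×75.1 + (100/700)×30.8 = 56.45%
Reweighting by population highest qualification shares:
  0.52×40.6 + 0.35×75.1 + 0.13×30.8 = 51.401%
Difference = 51.401 − 56.45 = -5.049 pp.

-5.0 percentage points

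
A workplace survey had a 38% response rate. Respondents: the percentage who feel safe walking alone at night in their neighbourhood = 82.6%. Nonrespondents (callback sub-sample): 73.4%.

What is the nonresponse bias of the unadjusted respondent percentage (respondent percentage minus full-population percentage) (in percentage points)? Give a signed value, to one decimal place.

Nonresponse fraction = 1 − 0.38 = 0.62.
Bias = (nonresponse fraction) × (respondent percentage − nonrespondent percentage)
     = 0.62 × (82.6 − 73.4) = 0.62 × 9.2 = 5.704.

+5.7 percentage points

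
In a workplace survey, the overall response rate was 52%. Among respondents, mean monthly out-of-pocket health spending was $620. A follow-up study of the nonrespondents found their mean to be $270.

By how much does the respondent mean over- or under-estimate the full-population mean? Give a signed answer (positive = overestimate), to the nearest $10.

Nonresponse fraction = 1 − 0.52 = 0.48.
Bias = (nonresponse fraction) × (respondent mean − nonrespondent mean)
     = 0.48 × (620 − 270) = 0.48 × 350 = 168.

+$170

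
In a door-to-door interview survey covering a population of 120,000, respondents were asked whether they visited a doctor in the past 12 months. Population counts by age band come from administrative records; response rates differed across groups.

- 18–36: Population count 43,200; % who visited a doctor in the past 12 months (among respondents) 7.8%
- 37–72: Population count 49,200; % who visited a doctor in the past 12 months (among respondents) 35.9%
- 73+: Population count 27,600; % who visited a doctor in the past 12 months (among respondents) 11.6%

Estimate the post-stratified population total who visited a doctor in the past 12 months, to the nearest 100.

24,200

Each cell contributes its population count × the respondent rate:
  18–36: 43,200 × 7.8% = 3369.6
  37–72: 49,200 × 35.9% = 17662.8
  73+: 27,600 × 11.6% = 3201.6
Estimated total = 24,234 → 24,200.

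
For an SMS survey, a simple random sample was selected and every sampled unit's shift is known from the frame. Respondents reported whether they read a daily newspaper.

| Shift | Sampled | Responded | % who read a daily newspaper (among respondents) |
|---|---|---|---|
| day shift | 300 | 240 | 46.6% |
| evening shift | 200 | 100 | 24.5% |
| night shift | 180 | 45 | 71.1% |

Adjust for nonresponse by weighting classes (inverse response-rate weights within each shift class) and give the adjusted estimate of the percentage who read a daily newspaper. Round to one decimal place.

Response rates by class: day shift 240/300 = 80%, evening shift 100/200 = 50%, night shift 45/180 = 25%.
With weight = n_sampled/n_responded per class, the weighted class total is n_sampled:
  day shift: 300 × 46.6 = 13,980
  evening shift: 200 × 24.5 = 4900
  night shift: 180 × 71.1 = 12798
Adjusted estimate = 31,678 / 680 = 46.5853 → 46.6%.

46.6%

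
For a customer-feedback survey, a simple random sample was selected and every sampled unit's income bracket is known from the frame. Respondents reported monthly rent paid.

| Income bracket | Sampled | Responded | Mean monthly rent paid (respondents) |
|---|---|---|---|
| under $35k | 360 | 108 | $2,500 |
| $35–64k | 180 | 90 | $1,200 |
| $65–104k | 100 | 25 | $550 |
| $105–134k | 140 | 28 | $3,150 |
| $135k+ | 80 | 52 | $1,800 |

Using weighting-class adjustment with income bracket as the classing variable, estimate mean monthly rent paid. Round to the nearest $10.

$2,040

Response rates by class: under $35k 108/360 = 30%, $35–64k 90/180 = 50%, $65–104k 25/100 = 25%, $105–134k 28/140 = 20%, $135k+ 52/80 = 65%.
Inverse-response-rate weighting restores each class to its sampled count, so class totals weight by n_sampled:
  under $35k: 360 × 2500 = 900,000
  $35–64k: 180 × 1200 = 216,000
  $65–104k: 100 × 550 = 55,000
  $105–134k: 140 × 3150 = 441,000
  $135k+: 80 × 1800 = 144,000
Adjusted estimate = 1,756,000 / 860 = 2041.86 → $2,040.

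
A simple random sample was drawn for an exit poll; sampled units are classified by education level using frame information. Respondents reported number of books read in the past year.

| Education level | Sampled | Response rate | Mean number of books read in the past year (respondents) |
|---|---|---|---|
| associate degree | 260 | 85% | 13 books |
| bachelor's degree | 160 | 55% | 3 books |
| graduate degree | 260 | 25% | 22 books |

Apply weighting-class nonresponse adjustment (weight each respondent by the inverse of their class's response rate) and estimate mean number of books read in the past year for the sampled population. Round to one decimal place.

Weighting each respondent by the inverse class response rate inflates each class back to its sampled size, so the class weight is n_sampled:
  associate degree: 260 × 13 = 3380
  bachelor's degree: 160 × 3 = 480
  graduate degree: 260 × 22 = 5720
Adjusted estimate = 9580 / 680 = 14.0882 → 14.1.

14.1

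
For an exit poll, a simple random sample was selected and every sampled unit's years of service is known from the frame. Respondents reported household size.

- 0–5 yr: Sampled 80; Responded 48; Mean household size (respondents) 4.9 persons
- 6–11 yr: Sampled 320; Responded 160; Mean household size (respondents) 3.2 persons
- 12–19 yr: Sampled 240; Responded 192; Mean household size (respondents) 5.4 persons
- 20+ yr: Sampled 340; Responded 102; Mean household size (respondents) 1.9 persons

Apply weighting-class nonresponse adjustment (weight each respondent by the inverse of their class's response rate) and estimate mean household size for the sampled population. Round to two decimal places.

3.43

Class response rates: 0–5 yr 48/80 = 60%, 6–11 yr 160/320 = 50%, 12–19 yr 192/240 = 80%, 20+ yr 102/340 = 30%.
Each respondent's weight = sampled/responded in their class; summing within a class gives n_sampled, so:
  0–5 yr: 80 × 4.9 = 392
  6–11 yr: 320 × 3.2 = 1024
  12–19 yr: 240 × 5.4 = 1296
  20+ yr: 340 × 1.9 = 646
Adjusted estimate = 3358 / 980 = 3.42653 → 3.43.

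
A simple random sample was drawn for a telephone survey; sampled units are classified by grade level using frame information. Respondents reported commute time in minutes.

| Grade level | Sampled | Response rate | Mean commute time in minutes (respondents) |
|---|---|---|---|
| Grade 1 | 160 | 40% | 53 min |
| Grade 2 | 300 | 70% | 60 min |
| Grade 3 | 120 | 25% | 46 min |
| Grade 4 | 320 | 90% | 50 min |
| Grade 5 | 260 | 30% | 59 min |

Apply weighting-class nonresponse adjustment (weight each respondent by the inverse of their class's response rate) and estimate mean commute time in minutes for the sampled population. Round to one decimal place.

54.6

Inverse-response-rate weighting restores each class to its sampled count, so class totals weight by n_sampled:
  Grade 1: 160 × 53 = 8480
  Grade 2: 300 × 60 = 18,000
  Grade 3: 120 × 46 = 5520
  Grade 4: 320 × 50 = 16,000
  Grade 5: 260 × 59 = 15,340
Adjusted estimate = 63,340 / 1,160 = 54.6034 → 54.6.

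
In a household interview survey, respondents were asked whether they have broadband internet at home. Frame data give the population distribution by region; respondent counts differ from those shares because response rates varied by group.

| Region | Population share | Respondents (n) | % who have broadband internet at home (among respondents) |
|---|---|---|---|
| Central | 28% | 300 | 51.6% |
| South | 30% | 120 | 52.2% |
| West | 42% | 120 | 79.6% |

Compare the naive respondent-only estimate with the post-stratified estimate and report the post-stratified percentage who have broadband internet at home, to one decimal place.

Without adjustment, the pooled respondent share is:
  (300/540)×51.6 + (120/540)×52.2 + (120/540)×79.6 = 57.9556%
Post-stratifying to population shares instead:
  0.28×51.6 + 0.3×52.2 + 0.42×79.6 = 63.54%

63.5%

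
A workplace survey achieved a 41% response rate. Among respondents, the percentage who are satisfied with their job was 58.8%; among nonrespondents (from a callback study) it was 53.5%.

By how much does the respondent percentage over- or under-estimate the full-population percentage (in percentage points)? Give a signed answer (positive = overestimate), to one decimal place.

Nonresponse fraction = 1 − 0.41 = 0.59.
Bias = (nonresponse fraction) × (respondent percentage − nonrespondent percentage)
     = 0.59 × (58.8 − 53.5) = 0.59 × 5.3 = 3.127.

+3.1 percentage points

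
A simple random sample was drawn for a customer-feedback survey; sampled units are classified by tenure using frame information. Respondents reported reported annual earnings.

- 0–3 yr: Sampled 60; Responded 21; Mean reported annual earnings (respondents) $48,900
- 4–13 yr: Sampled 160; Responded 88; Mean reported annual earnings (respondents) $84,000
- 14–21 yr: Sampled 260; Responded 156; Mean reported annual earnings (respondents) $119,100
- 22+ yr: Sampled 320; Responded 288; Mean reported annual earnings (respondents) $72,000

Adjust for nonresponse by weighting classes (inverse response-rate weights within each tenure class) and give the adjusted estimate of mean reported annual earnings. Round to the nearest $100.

Response rates by class: 0–3 yr 21/60 = 35%, 4–13 yr 88/160 = 55%, 14–21 yr 156/260 = 60%, 22+ yr 288/320 = 90%.
Inverse-response-rate weighting restores each class to its sampled count, so class totals weight by n_sampled:
  0–3 yr: 60 × 48,900 = 2,934,000
  4–13 yr: 160 × 84,000 = 13,440,000
  14–21 yr: 260 × 119,100 = 30,966,000
  22+ yr: 320 × 72,000 = 23,040,000
Adjusted estimate = 70,380,000 / 800 = 87,975 → $88,000.

$88,000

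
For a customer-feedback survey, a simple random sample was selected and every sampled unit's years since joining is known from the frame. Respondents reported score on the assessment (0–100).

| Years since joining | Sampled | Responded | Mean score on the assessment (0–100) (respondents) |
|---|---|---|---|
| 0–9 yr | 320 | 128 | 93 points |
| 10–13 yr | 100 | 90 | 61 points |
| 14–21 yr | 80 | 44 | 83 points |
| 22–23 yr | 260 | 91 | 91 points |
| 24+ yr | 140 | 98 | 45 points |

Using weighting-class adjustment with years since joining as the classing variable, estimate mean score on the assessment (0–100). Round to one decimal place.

Response rates by class: 0–9 yr 128/320 = 40%, 10–13 yr 90/100 = 90%, 14–21 yr 44/80 = 55%, 22–23 yr 91/260 = 35%, 24+ yr 98/140 = 70%.
With weight = n_sampled/n_responded per class, the weighted class total is n_sampled:
  0–9 yr: 320 × 93 = 29,760
  10–13 yr: 100 × 61 = 6100
  14–21 yr: 80 × 83 = 6640
  22–23 yr: 260 × 91 = 23,660
  24+ yr: 140 × 45 = 6300
Adjusted estimate = 72,460 / 900 = 80.5111 → 80.5.

80.5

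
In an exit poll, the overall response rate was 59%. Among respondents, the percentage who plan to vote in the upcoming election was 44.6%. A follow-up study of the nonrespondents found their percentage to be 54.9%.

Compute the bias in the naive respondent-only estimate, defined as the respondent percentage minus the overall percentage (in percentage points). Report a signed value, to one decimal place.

Nonresponse fraction = 1 − 0.59 = 0.41.
Bias = (nonresponse fraction) × (respondent percentage − nonrespondent percentage)
     = 0.41 × (44.6 − 54.9) = 0.41 × -10.3 = -4.223.

-4.2 percentage points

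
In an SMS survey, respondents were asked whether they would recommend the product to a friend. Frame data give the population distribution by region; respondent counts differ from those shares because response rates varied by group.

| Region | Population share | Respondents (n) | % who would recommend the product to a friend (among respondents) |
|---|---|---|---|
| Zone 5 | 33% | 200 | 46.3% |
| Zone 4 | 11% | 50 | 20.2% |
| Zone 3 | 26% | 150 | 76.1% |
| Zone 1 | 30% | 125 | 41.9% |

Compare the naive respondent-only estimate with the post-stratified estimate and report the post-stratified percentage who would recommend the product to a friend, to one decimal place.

49.9%

Naive respondent-only estimate (weights = respondent counts):
  (200/525)×46.3 + (50/525)×20.2 + (150/525)×76.1 + (125/525)×41.9 = 51.281%
Post-stratified estimate weights by population shares:
  0.33×46.3 + 0.11×20.2 + 0.26×76.1 + 0.3×41.9 = 49.857%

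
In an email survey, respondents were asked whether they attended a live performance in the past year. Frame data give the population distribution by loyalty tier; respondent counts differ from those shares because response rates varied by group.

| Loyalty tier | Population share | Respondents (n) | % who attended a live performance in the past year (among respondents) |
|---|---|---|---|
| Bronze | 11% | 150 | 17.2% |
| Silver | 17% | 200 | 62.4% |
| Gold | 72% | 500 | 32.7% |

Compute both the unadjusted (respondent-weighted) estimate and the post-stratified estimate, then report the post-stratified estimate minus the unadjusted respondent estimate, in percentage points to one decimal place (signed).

-0.9 percentage points

Without adjustment, the pooled respondent share is:
  (150/850)×17.2 + (200/850)×62.4 + (500/850)×32.7 = 36.9529%
Post-stratified estimate weights by population shares:
  0.11×17.2 + 0.17×62.4 + 0.72×32.7 = 36.044%
Difference = 36.044 − 36.9529 = -0.9089 pp.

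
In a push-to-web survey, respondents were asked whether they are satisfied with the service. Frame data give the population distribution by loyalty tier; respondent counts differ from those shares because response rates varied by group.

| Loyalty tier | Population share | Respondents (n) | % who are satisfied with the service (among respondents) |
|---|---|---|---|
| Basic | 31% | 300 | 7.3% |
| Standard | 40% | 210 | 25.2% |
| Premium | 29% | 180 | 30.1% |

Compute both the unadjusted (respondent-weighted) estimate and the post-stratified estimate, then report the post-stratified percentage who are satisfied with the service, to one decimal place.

Without adjustment, the pooled respondent share is:
  (300/690)×7.3 + (210/690)×25.2 + (180/690)×30.1 = 18.6957%
Post-stratified estimate weights by population shares:
  0.31×7.3 + 0.4×25.2 + 0.29×30.1 = 21.072%

21.1%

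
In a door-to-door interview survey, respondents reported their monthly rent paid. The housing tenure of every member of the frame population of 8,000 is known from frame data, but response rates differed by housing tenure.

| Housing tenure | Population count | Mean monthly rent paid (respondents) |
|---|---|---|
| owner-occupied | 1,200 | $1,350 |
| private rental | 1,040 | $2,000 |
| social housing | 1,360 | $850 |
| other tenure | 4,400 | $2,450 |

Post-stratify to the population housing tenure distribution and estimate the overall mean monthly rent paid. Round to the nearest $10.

$1,950

Weight each group's respondent value by its population share:
  owner-occupied: (1,200/8,000) × 1350 = 202.5
  private rental: (1,040/8,000) × 2000 = 260
  social housing: (1,360/8,000) × 850 = 144.5
  other tenure: (4,400/8,000) × 2450 = 1347.5
Post-stratified estimate = 1954.5 → $1,950.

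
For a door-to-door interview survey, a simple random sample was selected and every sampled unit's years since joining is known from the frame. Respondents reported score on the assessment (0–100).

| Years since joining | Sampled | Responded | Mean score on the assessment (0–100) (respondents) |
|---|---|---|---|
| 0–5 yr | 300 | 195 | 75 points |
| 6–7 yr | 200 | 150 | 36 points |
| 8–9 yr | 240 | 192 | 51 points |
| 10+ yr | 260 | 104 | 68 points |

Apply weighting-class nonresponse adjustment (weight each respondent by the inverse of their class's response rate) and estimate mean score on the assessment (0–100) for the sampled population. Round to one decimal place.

Class response rates: 0–5 yr 195/300 = 65%, 6–7 yr 150/200 = 75%, 8–9 yr 192/240 = 80%, 10+ yr 104/260 = 40%.
Inverse-response-rate weighting restores each class to its sampled count, so class totals weight by n_sampled:
  0–5 yr: 300 × 75 = 22,500
  6–7 yr: 200 × 36 = 7200
  8–9 yr: 240 × 51 = 12,240
  10+ yr: 260 × 68 = 17,680
Adjusted estimate = 59,620 / 1,000 = 59.62 → 59.6.

59.6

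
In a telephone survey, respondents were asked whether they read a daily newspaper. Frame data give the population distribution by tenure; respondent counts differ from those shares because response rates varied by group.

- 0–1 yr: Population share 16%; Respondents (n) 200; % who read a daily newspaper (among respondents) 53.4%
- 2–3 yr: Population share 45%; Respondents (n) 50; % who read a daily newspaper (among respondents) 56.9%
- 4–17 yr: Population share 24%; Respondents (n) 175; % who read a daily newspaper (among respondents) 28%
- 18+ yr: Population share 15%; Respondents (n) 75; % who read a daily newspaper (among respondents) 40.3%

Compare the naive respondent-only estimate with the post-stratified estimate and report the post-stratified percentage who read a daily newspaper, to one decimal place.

Without adjustment, the pooled respondent share is:
  (200/500)×53.4 + (50/500)×56.9 + (175/500)×28 + (75/500)×40.3 = 42.895%
Reweighting by population tenure shares:
  0.16×53.4 + 0.45×56.9 + 0.24×28 + 0.15×40.3 = 46.914%

46.9%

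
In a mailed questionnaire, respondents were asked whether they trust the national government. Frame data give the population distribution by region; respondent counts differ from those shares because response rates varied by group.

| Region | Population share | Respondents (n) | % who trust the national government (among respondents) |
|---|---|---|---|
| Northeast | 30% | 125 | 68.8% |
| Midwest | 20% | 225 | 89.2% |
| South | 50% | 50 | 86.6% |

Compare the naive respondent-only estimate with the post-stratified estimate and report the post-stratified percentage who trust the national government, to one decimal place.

81.8%

Without adjustment, the pooled respondent share is:
  (125/400)×68.8 + (225/400)×89.2 + (50/400)×86.6 = 82.5%
Post-stratifying to population shares instead:
  0.3×68.8 + 0.2×89.2 + 0.5×86.6 = 81.78%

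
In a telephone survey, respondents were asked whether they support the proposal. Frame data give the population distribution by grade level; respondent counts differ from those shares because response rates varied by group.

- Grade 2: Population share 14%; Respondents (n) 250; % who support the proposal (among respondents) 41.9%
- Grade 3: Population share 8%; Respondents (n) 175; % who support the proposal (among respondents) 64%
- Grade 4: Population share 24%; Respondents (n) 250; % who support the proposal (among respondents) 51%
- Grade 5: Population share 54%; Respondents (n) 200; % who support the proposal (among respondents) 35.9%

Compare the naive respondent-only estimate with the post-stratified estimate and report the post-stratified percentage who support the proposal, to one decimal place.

42.6%

Without adjustment, the pooled respondent share is:
  (250/875)×41.9 + (175/875)×64 + (250/875)×51 + (200/875)×35.9 = 47.5486%
Post-stratified estimate weights by population shares:
  0.14×41.9 + 0.08×64 + 0.24×51 + 0.54×35.9 = 42.612%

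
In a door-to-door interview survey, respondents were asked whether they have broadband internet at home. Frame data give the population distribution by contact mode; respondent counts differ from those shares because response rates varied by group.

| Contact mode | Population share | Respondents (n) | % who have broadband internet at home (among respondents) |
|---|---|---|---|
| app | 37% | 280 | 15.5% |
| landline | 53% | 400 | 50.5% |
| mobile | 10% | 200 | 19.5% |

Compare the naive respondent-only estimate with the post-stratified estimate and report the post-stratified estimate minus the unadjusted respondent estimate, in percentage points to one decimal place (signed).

Unadjusted (pooled respondent) estimate weights by respondent counts:
  (280/880)×15.5 + (400/880)×50.5 + (200/880)×19.5 = 32.3182%
Reweighting by population contact mode shares:
  0.37×15.5 + 0.53×50.5 + 0.1×19.5 = 34.45%
Difference = 34.45 − 32.3182 = 2.1318 pp.

+2.1 percentage points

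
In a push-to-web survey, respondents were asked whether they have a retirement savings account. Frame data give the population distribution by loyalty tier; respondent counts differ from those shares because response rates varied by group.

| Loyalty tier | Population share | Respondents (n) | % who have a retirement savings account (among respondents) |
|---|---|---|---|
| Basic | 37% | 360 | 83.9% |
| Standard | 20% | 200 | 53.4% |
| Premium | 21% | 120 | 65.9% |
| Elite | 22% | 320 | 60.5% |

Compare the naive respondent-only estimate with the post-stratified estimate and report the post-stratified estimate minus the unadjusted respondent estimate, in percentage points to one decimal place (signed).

Unadjusted (pooled respondent) estimate weights by respondent counts:
  (360/1000)×83.9 + (200/1000)×53.4 + (120/1000)×65.9 + (320/1000)×60.5 = 68.152%
Post-stratified estimate weights by population shares:
  0.37×83.9 + 0.2×53.4 + 0.21×65.9 + 0.22×60.5 = 68.872%
Difference = 68.872 − 68.152 = 0.72 pp.

+0.7 percentage points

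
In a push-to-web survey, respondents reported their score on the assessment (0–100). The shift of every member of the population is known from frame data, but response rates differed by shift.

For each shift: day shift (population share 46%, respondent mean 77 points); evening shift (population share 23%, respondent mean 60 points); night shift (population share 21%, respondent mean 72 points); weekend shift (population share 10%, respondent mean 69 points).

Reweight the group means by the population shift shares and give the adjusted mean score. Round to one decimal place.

Weight each group's respondent value by its population share:
  day shift: 0.46 × 77 = 35.42
  evening shift: 0.23 × 60 = 13.8
  night shift: 0.21 × 72 = 15.12
  weekend shift: 0.1 × 69 = 6.9
Post-stratified estimate = 71.24 → 71.2.

71.2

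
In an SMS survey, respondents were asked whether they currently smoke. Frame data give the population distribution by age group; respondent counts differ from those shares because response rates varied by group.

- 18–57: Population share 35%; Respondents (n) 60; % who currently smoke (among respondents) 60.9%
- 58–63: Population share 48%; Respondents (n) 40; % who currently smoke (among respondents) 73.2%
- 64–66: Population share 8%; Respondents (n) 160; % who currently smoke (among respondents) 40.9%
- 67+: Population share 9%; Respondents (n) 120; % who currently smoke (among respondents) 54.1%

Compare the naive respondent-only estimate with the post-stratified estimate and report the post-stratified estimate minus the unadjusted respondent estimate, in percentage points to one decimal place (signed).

Unadjusted (pooled respondent) estimate weights by respondent counts:
  (60/380)×60.9 + (40/380)×73.2 + (160/380)×40.9 + (120/380)×54.1 = 51.6263%
Post-stratifying to population shares instead:
  0.35×60.9 + 0.48×73.2 + 0.08×40.9 + 0.09×54.1 = 64.592%
Difference = 64.592 − 51.6263 = 12.9657 pp.

+13.0 percentage points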